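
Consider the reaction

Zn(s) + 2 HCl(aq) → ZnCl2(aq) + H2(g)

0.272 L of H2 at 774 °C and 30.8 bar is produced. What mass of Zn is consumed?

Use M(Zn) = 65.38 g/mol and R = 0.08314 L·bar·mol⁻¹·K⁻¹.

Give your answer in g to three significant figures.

6.29 g

n(H2) = PV/RT = (30.8 × 0.272) / (0.08314 × 1047.15) = 0.09623 mol
n(Zn) = (1/1) × 0.09623 = 0.09623 mol
m(Zn) = 0.09623 × 65.38 = 6.292 g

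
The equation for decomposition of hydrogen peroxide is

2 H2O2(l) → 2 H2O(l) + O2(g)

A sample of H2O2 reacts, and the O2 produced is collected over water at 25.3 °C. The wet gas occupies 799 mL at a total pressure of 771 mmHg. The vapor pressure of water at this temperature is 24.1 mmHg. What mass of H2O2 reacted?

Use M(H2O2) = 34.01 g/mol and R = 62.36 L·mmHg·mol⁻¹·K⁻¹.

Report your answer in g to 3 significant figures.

P(O2) = 771 − 24.1 = 746.9 mmHg
n(O2) = PV/RT = (746.9 × 0.7990) / (62.36 × 298.45) = 0.03207 mol
n(H2O2) = (2/1) × 0.03207 = 0.06414 mol
m(H2O2) = 0.06414 × 34.01 = 2.181 g

2.18 g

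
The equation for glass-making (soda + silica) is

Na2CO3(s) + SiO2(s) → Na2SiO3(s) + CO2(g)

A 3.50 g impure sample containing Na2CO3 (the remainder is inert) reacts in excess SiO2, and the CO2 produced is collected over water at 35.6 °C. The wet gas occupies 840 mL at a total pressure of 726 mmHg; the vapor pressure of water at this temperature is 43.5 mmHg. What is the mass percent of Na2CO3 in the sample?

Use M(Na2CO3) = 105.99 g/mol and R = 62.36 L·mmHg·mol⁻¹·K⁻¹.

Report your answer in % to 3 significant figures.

P(CO2) = 726 − 43.5 = 682.5 mmHg
n(CO2) = PV/RT = (682.5 × 0.8400) / (62.36 × 308.75) = 0.02978 mol
n(Na2CO3) = (1/1) × 0.02978 = 0.02978 mol
m(Na2CO3) = 0.02978 × 105.99 = 3.156 g
%Na2CO3 = 3.156 / 3.50 × 100 = 90.17%

90.2 %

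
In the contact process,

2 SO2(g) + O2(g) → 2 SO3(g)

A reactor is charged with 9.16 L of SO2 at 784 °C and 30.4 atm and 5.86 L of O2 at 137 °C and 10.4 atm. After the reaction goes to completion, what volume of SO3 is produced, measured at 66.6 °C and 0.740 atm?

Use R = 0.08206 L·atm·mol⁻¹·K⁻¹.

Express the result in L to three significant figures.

n(SO2) = PV/RT = (30.4 × 9.16) / (0.08206 × 1057.15) = 3.210 mol
n(O2) = PV/RT = (10.4 × 5.86) / (0.08206 × 410.15) = 1.811 mol
For 3.210 mol SO2, stoichiometry requires (1/2) × 3.210 = 1.605 mol O2; 1.811 mol is available, so SO2 is limiting.
n(SO3) = (2/2) × 3.210 = 3.210 mol
V(SO3) = nRT/P = 3.210 × 0.08206 × 339.75 / 0.740 = 120.9 L

121 L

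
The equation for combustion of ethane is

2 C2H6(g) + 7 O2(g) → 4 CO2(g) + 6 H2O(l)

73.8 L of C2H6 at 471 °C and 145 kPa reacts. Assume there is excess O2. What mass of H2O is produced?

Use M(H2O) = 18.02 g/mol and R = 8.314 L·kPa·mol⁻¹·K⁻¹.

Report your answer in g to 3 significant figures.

n(C2H6) = PV/RT = (145 × 73.8) / (8.314 × 744.15) = 1.730 mol
n(H2O) = (6/2) × 1.730 = 5.190 mol
m(H2O) = 5.190 × 18.02 = 93.52 g

93.5 g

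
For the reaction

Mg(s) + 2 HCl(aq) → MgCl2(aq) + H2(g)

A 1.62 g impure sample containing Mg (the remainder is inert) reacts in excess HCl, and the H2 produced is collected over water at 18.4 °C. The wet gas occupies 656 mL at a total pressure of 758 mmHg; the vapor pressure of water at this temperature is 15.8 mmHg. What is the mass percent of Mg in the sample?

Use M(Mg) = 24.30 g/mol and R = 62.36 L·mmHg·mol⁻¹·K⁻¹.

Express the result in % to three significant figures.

P(H2) = 758 − 15.8 = 742.2 mmHg
n(H2) = PV/RT = (742.2 × 0.6560) / (62.36 × 291.55) = 0.02678 mol
n(Mg) = (1/1) × 0.02678 = 0.02678 mol
m(Mg) = 0.02678 × 24.30 = 0.6508 g
%Mg = 0.6508 / 1.62 × 100 = 40.17%

40.2 %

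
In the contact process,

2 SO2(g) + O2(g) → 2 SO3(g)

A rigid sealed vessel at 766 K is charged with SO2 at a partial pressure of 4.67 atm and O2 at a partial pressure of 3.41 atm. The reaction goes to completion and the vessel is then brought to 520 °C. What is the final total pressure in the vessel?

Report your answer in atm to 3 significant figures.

At constant V, partial pressures at 766 K are proportional to moles, so apply stoichiometry directly to pressures.
P(O2) required for 4.67 atm of SO2 = (1/2) × 4.67 = 2.335 atm; available 3.41 atm, so SO2 is limiting.
P(O2) remaining = 3.41 − (1/2) × 4.67 = 1.075 atm
P(gaseous products) = (2)/2 × 4.67 = 4.670 atm
P_total at 766 K = 1.075 + 4.670 = 5.745 atm
Scaling to 520 °C: P = 5.745 × 793.15/766 = 5.949 atm

5.95 atm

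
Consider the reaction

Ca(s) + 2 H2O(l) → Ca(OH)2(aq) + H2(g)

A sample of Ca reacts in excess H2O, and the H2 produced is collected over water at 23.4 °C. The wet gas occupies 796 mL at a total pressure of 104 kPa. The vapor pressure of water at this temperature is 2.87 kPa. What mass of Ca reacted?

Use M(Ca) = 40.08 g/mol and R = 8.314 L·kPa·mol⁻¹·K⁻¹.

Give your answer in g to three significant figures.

P(H2) = 104 − 2.87 = 101.1 kPa
n(H2) = PV/RT = (101.1 × 0.7960) / (8.314 × 296.55) = 0.03264 mol
n(Ca) = (1/1) × 0.03264 = 0.03264 mol
m(Ca) = 0.03264 × 40.08 = 1.308 g

1.31 g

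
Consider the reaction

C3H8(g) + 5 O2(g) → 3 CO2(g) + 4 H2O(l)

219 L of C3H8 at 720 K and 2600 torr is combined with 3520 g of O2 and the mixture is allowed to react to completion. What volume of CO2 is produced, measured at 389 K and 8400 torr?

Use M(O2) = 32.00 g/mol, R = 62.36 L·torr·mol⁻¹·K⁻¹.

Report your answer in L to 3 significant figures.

110 L

n(C3H8) = PV/RT = (2600 × 219) / (62.36 × 720) = 12.68 mol
n(O2) = 3520 / 32.00 = 110.0 mol
For 12.68 mol C3H8, stoichiometry requires (5/1) × 12.68 = 63.40 mol O2; 110.0 mol is available, so C3H8 is limiting.
n(CO2) = (3/1) × 12.68 = 38.04 mol
V(CO2) = nRT/P = 38.04 × 62.36 × 389 / 8400 = 109.9 L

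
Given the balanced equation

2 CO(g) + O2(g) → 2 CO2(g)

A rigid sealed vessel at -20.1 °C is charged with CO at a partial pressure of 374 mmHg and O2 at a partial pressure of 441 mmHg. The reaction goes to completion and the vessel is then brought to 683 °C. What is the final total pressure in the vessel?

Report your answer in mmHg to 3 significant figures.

Because the vessel is rigid and T is held at -20.1 °C, work the stoichiometry in partial pressures (P_i = n_iRT/V).
P(O2) required for 374 mmHg of CO = (1/2) × 374 = 187.0 mmHg; available 441 mmHg, so CO is limiting.
P(O2) remaining = 441 − (1/2) × 374 = 254.0 mmHg
P(gaseous products) = (2)/2 × 374 = 374.0 mmHg
P_total at -20.1 °C = 254.0 + 374.0 = 628.0 mmHg
Scaling to 683 °C: P = 628.0 × 956.15/253.05 = 2373 mmHg

2370 mmHg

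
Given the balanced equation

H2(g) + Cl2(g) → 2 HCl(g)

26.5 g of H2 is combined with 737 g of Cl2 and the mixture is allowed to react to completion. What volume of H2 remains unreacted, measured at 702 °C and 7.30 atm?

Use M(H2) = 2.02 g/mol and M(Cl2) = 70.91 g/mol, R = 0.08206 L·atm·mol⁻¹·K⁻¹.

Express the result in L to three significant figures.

29.9 L

n(H2) = 26.5 / 2.02 = 13.12 mol
n(Cl2) = 737 / 70.91 = 10.39 mol
For 13.12 mol H2, stoichiometry requires (1/1) × 13.12 = 13.12 mol Cl2; 10.39 mol is available, so Cl2 is limiting.
n(H2) consumed = (1/1) × 10.39 = 10.39 mol; remaining = 13.12 − 10.39 = 2.730 mol
V(H2) = nRT/P = 2.730 × 0.08206 × 975.15 / 7.30 = 29.93 L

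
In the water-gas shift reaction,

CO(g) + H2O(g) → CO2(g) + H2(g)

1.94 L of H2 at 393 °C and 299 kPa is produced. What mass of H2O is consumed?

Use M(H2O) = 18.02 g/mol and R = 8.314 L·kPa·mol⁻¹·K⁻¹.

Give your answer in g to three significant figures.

n(H2) = PV/RT = (299 × 1.94) / (8.314 × 666.15) = 0.1047 mol
n(H2O) = (1/1) × 0.1047 = 0.1047 mol
m(H2O) = 0.1047 × 18.02 = 1.887 g

1.89 g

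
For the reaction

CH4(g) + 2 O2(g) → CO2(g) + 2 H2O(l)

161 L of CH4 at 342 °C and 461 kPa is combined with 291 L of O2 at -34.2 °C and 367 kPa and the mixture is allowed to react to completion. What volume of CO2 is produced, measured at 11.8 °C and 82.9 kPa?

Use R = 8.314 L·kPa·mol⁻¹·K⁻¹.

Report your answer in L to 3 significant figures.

415 L

n(CH4) = PV/RT = (461 × 161) / (8.314 × 615.15) = 14.51 mol
n(O2) = PV/RT = (367 × 291) / (8.314 × 238.95) = 53.76 mol
For 14.51 mol CH4, stoichiometry requires (2/1) × 14.51 = 29.02 mol O2; 53.76 mol is available, so CH4 is limiting.
n(CO2) = (1/1) × 14.51 = 14.51 mol
V(CO2) = nRT/P = 14.51 × 8.314 × 284.95 / 82.9 = 414.7 L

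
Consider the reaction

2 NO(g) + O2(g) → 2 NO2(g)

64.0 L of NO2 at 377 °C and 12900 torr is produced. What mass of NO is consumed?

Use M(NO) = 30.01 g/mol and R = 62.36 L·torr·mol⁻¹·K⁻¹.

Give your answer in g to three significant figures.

n(NO2) = PV/RT = (12900 × 64.0) / (62.36 × 650.15) = 20.36 mol
n(NO) = (2/2) × 20.36 = 20.36 mol
m(NO) = 20.36 × 30.01 = 611.0 g

611 g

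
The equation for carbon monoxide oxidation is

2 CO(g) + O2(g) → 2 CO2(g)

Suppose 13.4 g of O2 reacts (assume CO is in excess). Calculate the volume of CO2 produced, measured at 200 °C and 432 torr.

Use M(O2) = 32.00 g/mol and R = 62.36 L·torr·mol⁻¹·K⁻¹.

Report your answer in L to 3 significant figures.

57.2 L

n(O2) = 13.40 / 32.00 = 0.4188 mol
n(CO2) = (2/1) × 0.4188 = 0.8376 mol
V = nRT/P = 0.8376 × 62.36 × 473.15 / 432 = 57.21 L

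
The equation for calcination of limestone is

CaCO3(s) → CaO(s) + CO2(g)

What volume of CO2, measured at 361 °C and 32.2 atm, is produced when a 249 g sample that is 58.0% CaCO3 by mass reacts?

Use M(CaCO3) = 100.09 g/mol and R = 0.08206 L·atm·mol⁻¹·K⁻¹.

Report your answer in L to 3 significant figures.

mass of CaCO3 = 249 × 58.0/100 = 144.4 g
n(CaCO3) = 144.4 / 100.09 = 1.443 mol
n(CO2) = (1/1) × 1.443 = 1.443 mol
V = nRT/P = 1.443 × 0.08206 × 634.15 / 32.2 = 2.332 L

2.33 L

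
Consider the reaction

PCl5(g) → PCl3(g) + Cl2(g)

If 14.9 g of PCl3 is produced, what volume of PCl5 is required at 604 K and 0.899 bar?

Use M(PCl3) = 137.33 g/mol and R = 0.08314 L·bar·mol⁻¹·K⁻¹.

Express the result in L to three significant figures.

6.06 L

n(PCl3) = 14.90 / 137.33 = 0.1085 mol
n(PCl5) = (1/1) × 0.1085 = 0.1085 mol
V = nRT/P = 0.1085 × 0.08314 × 604 / 0.899 = 6.061 L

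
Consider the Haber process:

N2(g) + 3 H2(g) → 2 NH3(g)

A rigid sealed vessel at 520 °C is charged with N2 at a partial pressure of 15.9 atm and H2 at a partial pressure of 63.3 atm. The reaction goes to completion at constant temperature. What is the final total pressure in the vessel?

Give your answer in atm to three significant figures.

At constant V, partial pressures at 520 °C are proportional to moles, so apply stoichiometry directly to pressures.
P(H2) required for 15.9 atm of N2 = (3/1) × 15.9 = 47.70 atm; available 63.3 atm, so N2 is limiting.
P(H2) remaining = 63.3 − (3/1) × 15.9 = 15.60 atm
P(gaseous products) = (2)/1 × 15.9 = 31.80 atm
P_total at 520 °C = 15.60 + 31.80 = 47.40 atm

47.4 atm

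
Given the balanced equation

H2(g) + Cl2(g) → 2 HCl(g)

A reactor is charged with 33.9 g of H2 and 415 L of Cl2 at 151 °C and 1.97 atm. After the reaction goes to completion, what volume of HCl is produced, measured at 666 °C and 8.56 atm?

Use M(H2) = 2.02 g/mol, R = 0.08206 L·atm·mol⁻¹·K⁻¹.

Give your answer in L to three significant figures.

302 L

n(H2) = 33.9 / 2.02 = 16.78 mol
n(Cl2) = PV/RT = (1.97 × 415) / (0.08206 × 424.15) = 23.49 mol
For 16.78 mol H2, stoichiometry requires (1/1) × 16.78 = 16.78 mol Cl2; 23.49 mol is available, so H2 is limiting.
n(HCl) = (2/1) × 16.78 = 33.56 mol
V(HCl) = nRT/P = 33.56 × 0.08206 × 939.15 / 8.56 = 302.1 L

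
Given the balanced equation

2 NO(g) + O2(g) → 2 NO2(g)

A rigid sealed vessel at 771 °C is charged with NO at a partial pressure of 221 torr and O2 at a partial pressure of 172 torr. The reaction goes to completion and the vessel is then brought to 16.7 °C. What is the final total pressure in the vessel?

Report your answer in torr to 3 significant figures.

At constant V, partial pressures at 771 °C are proportional to moles, so apply stoichiometry directly to pressures.
P(O2) required for 221 torr of NO = (1/2) × 221 = 110.5 torr; available 172 torr, so NO is limiting.
P(O2) remaining = 172 − (1/2) × 221 = 61.50 torr
P(gaseous products) = (2)/2 × 221 = 221.0 torr
P_total at 771 °C = 61.50 + 221.0 = 282.5 torr
Scaling to 16.7 °C: P = 282.5 × 289.85/1044.15 = 78.42 torr

78.4 torr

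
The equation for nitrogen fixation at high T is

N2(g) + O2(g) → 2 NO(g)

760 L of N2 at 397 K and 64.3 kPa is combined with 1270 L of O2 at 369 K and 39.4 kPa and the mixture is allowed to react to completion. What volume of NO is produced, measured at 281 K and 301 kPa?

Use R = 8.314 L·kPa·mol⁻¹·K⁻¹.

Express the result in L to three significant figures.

n(N2) = PV/RT = (64.3 × 760) / (8.314 × 397) = 14.81 mol
n(O2) = PV/RT = (39.4 × 1270) / (8.314 × 369) = 16.31 mol
For 14.81 mol N2, stoichiometry requires (1/1) × 14.81 = 14.81 mol O2; 16.31 mol is available, so N2 is limiting.
n(NO) = (2/1) × 14.81 = 29.62 mol
V(NO) = nRT/P = 29.62 × 8.314 × 281 / 301 = 229.9 L

230 L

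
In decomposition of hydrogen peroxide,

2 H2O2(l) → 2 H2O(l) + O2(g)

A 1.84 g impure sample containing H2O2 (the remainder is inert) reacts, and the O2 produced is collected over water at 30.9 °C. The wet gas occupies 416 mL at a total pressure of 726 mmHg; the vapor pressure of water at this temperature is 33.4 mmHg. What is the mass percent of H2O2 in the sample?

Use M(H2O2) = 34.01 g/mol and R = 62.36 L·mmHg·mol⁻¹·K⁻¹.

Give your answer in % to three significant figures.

56.2 %

P(O2) = 726 − 33.4 = 692.6 mmHg
n(O2) = PV/RT = (692.6 × 0.4160) / (62.36 × 304.05) = 0.01520 mol
n(H2O2) = (2/1) × 0.01520 = 0.03040 mol
m(H2O2) = 0.03040 × 34.01 = 1.034 g
%H2O2 = 1.034 / 1.84 × 100 = 56.20%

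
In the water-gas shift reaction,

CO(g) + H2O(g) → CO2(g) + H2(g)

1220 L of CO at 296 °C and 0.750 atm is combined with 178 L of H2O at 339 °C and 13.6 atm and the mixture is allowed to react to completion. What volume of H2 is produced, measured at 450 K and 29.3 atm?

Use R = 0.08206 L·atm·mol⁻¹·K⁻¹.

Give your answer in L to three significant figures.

n(CO) = PV/RT = (0.750 × 1220) / (0.08206 × 569.15) = 19.59 mol
n(H2O) = PV/RT = (13.6 × 178) / (0.08206 × 612.15) = 48.19 mol
For 19.59 mol CO, stoichiometry requires (1/1) × 19.59 = 19.59 mol H2O; 48.19 mol is available, so CO is limiting.
n(H2) = (1/1) × 19.59 = 19.59 mol
V(H2) = nRT/P = 19.59 × 0.08206 × 450 / 29.3 = 24.69 L

24.7 L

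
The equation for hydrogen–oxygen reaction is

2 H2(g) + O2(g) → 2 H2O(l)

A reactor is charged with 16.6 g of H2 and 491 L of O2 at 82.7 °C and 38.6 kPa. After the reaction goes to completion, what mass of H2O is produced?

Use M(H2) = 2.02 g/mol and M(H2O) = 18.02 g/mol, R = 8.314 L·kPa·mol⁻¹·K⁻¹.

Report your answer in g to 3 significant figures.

148 g

n(H2) = 16.6 / 2.02 = 8.218 mol
n(O2) = PV/RT = (38.6 × 491) / (8.314 × 355.85) = 6.406 mol
For 8.218 mol H2, stoichiometry requires (1/2) × 8.218 = 4.109 mol O2; 6.406 mol is available, so H2 is limiting.
n(H2O) = (2/2) × 8.218 = 8.218 mol
m(H2O) = 8.218 × 18.02 = 148.1 g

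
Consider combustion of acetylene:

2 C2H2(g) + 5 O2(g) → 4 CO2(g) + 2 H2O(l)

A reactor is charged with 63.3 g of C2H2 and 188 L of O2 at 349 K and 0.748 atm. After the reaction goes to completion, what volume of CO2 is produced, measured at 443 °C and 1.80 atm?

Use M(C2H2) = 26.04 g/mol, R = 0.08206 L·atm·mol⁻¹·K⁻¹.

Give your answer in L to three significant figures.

128 L

n(C2H2) = 63.3 / 26.04 = 2.431 mol
n(O2) = PV/RT = (0.748 × 188) / (0.08206 × 349) = 4.910 mol
For 2.431 mol C2H2, stoichiometry requires (5/2) × 2.431 = 6.078 mol O2; 4.910 mol is available, so O2 is limiting.
n(CO2) = (4/5) × 4.910 = 3.928 mol
V(CO2) = nRT/P = 3.928 × 0.08206 × 716.15 / 1.80 = 128.2 L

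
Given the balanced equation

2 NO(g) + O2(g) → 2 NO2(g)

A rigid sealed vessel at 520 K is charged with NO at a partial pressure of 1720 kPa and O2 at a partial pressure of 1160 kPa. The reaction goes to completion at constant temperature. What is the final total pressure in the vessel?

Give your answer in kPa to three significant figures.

2020 kPa

Because the vessel is rigid and T is held at 520 K, work the stoichiometry in partial pressures (P_i = n_iRT/V).
P(O2) required for 1720 kPa of NO = (1/2) × 1720 = 860.0 kPa; available 1160 kPa, so NO is limiting.
P(O2) remaining = 1160 − (1/2) × 1720 = 300.0 kPa
P(gaseous products) = (2)/2 × 1720 = 1720 kPa
P_total at 520 K = 300.0 + 1720 = 2020 kPa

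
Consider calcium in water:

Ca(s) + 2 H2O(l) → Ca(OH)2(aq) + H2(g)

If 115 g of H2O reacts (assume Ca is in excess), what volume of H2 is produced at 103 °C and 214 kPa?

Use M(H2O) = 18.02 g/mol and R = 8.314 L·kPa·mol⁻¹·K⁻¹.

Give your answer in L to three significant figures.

n(H2O) = 115.0 / 18.02 = 6.382 mol
n(H2) = (1/2) × 6.382 = 3.191 mol
V = nRT/P = 3.191 × 8.314 × 376.15 / 214 = 46.63 L

46.6 L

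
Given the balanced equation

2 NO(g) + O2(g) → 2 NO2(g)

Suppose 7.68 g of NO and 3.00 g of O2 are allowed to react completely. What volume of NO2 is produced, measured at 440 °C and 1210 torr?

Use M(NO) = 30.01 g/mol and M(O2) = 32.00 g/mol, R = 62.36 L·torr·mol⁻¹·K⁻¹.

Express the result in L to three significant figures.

6.89 L

n(NO) = 7.68 / 30.01 = 0.2559 mol
n(O2) = 3.00 / 32.00 = 0.09375 mol
For 0.2559 mol NO, stoichiometry requires (1/2) × 0.2559 = 0.1280 mol O2; 0.09375 mol is available, so O2 is limiting.
n(NO2) = (2/1) × 0.09375 = 0.1875 mol
V(NO2) = nRT/P = 0.1875 × 62.36 × 713.15 / 1210 = 6.891 L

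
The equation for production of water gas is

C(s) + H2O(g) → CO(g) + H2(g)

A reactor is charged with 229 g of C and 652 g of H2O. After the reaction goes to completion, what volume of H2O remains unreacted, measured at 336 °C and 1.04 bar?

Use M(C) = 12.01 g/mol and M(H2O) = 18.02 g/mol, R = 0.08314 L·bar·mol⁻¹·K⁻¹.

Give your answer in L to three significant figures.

n(C) = 229 / 12.01 = 19.07 mol
n(H2O) = 652 / 18.02 = 36.18 mol
For 19.07 mol C, stoichiometry requires (1/1) × 19.07 = 19.07 mol H2O; 36.18 mol is available, so C is limiting.
n(H2O) consumed = (1/1) × 19.07 = 19.07 mol; remaining = 36.18 − 19.07 = 17.11 mol
V(H2O) = nRT/P = 17.11 × 0.08314 × 609.15 / 1.04 = 833.2 L

833 L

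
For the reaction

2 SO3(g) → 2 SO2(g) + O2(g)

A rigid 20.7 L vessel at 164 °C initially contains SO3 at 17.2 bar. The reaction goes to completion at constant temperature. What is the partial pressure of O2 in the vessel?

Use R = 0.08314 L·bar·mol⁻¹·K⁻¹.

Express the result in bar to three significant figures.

n(SO3)₀ = PV/RT = (17.2 × 20.7) / (0.08314 × 437.15) = 9.796 mol
n(O2) = (1/2) × 9.796 = 4.898 mol
P(O2) = nRT/V = 4.898 × 0.08314 × 437.15 / 20.7 = 8.600 bar

8.60 bar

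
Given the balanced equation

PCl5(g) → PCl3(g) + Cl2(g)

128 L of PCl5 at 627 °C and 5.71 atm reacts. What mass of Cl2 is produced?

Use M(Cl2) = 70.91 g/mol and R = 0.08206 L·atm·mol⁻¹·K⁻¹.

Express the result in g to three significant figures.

n(PCl5) = PV/RT = (5.71 × 128) / (0.08206 × 900.15) = 9.895 mol
n(Cl2) = (1/1) × 9.895 = 9.895 mol
m(Cl2) = 9.895 × 70.91 = 701.7 g

702 g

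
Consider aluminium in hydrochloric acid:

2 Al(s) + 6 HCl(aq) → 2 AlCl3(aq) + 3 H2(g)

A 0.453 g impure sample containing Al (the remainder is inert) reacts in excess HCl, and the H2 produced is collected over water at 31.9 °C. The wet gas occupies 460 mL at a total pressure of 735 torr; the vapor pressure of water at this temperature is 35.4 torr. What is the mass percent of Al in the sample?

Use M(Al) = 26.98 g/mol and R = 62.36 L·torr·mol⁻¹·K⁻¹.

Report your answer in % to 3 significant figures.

67.2 %

P(H2) = 735 − 35.4 = 699.6 torr
n(H2) = PV/RT = (699.6 × 0.4600) / (62.36 × 305.05) = 0.01692 mol
n(Al) = (2/3) × 0.01692 = 0.01128 mol
m(Al) = 0.01128 × 26.98 = 0.3043 g
%Al = 0.3043 / 0.453 × 100 = 67.17%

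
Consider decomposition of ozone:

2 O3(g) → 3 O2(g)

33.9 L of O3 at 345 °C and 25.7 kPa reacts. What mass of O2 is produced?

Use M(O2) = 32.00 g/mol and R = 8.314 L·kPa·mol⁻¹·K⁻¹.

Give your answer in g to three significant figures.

8.14 g

n(O3) = PV/RT = (25.7 × 33.9) / (8.314 × 618.15) = 0.1695 mol
n(O2) = (3/2) × 0.1695 = 0.2543 mol
m(O2) = 0.2543 × 32.00 = 8.138 g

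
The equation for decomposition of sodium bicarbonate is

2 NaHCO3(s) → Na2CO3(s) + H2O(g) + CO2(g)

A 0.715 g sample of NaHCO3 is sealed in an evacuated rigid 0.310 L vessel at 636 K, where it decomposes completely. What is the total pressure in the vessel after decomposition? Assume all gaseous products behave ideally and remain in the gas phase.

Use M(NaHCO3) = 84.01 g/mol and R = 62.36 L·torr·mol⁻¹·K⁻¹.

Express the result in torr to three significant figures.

1090 torr

n(NaHCO3) = 0.715 / 84.01 = 0.008511 mol
n(gas produced) = (2/2) × 0.008511 = 0.008511 mol
P = nRT/V = 0.008511 × 62.36 × 636 / 0.310 = 1089 torr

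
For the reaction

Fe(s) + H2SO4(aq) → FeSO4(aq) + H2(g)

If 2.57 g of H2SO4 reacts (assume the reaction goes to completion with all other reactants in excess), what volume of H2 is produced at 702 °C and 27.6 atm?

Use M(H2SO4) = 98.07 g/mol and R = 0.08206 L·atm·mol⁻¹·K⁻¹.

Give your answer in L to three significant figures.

0.0760 L

n(H2SO4) = 2.570 / 98.07 = 0.02621 mol
n(H2) = (1/1) × 0.02621 = 0.02621 mol
V = nRT/P = 0.02621 × 0.08206 × 975.15 / 27.6 = 0.07599 L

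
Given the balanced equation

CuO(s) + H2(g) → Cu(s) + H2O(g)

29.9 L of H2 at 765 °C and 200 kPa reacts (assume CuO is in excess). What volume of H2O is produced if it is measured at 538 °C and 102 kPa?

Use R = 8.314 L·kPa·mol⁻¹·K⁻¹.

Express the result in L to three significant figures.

n(H2) = PV/RT = (200 × 29.9) / (8.314 × 1038.15) = 0.6928 mol
n(H2O) = (1/1) × 0.6928 = 0.6928 mol
V = nRT/P = 0.6928 × 8.314 × 811.15 / 102 = 45.81 L

45.8 L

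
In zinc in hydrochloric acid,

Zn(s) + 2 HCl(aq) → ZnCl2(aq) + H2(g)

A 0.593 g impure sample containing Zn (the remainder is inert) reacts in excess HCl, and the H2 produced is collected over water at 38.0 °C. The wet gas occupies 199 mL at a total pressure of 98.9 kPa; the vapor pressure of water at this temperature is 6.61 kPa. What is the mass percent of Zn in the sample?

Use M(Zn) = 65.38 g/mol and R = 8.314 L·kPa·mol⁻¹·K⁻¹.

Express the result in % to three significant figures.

P(H2) = 98.9 − 6.61 = 92.29 kPa
n(H2) = PV/RT = (92.29 × 0.1990) / (8.314 × 311.15) = 0.007100 mol
n(Zn) = (1/1) × 0.007100 = 0.007100 mol
m(Zn) = 0.007100 × 65.38 = 0.4642 g
%Zn = 0.4642 / 0.593 × 100 = 78.28%

78.3 %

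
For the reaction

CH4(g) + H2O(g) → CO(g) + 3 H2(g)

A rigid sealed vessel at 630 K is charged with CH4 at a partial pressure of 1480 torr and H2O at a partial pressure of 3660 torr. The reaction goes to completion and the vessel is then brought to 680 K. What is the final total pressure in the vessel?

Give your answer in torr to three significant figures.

8740 torr

With V and T fixed, P_i ∝ n_i, so the mole ratios apply directly to partial pressures at 630 K.
P(H2O) required for 1480 torr of CH4 = (1/1) × 1480 = 1480 torr; available 3660 torr, so CH4 is limiting.
P(H2O) remaining = 3660 − (1/1) × 1480 = 2180 torr
P(gaseous products) = (1+3)/1 × 1480 = 5920 torr
P_total at 630 K = 2180 + 5920 = 8100 torr
Scaling to 680 K: P = 8100 × 680/630 = 8743 torr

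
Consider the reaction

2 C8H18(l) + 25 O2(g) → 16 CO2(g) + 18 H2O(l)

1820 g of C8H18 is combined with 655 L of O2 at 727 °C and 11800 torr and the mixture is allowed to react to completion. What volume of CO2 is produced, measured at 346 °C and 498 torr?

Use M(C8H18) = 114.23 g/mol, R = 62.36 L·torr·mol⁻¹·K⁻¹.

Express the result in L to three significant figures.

n(C8H18) = 1820 / 114.23 = 15.93 mol
n(O2) = PV/RT = (11800 × 655) / (62.36 × 1000.15) = 123.9 mol
For 15.93 mol C8H18, stoichiometry requires (25/2) × 15.93 = 199.1 mol O2; 123.9 mol is available, so O2 is limiting.
n(CO2) = (16/25) × 123.9 = 79.30 mol
V(CO2) = nRT/P = 79.30 × 62.36 × 619.15 / 498 = 6148 L

6150 L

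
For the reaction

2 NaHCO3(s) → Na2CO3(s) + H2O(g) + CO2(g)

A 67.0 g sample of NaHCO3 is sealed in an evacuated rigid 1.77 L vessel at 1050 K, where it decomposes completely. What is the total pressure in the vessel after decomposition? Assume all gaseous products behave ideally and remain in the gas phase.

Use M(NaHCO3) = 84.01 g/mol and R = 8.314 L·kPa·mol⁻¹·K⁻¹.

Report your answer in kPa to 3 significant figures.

3930 kPa

n(NaHCO3) = 67.0 / 84.01 = 0.7975 mol
n(gas produced) = (2/2) × 0.7975 = 0.7975 mol
P = nRT/V = 0.7975 × 8.314 × 1050 / 1.77 = 3933 kPa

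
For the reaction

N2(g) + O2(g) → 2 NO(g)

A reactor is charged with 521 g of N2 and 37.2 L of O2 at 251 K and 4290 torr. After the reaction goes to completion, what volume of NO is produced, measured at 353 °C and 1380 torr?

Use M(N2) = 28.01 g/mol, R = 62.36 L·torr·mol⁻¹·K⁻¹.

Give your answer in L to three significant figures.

n(N2) = 521 / 28.01 = 18.60 mol
n(O2) = PV/RT = (4290 × 37.2) / (62.36 × 251) = 10.20 mol
For 18.60 mol N2, stoichiometry requires (1/1) × 18.60 = 18.60 mol O2; 10.20 mol is available, so O2 is limiting.
n(NO) = (2/1) × 10.20 = 20.40 mol
V(NO) = nRT/P = 20.40 × 62.36 × 626.15 / 1380 = 577.2 L

577 L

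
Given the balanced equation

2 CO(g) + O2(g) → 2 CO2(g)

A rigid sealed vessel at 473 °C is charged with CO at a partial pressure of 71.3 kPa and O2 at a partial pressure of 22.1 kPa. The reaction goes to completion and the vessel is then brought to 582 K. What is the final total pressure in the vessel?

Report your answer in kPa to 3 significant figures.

At constant V, partial pressures at 473 °C are proportional to moles, so apply stoichiometry directly to pressures.
P(O2) required for 71.3 kPa of CO = (1/2) × 71.3 = 35.65 kPa; available 22.1 kPa, so O2 is limiting.
P(CO) remaining = 71.3 − (2/1) × 22.1 = 27.10 kPa
P(gaseous products) = (2)/1 × 22.1 = 44.20 kPa
P_total at 473 °C = 27.10 + 44.20 = 71.30 kPa
Scaling to 582 K: P = 71.30 × 582/746.15 = 55.61 kPa

55.6 kPa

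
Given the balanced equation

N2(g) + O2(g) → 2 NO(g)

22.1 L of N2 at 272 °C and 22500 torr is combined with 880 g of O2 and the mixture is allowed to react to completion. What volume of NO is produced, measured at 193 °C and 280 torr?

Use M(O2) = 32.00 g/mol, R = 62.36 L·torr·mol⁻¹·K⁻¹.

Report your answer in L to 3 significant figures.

3040 L

n(N2) = PV/RT = (22500 × 22.1) / (62.36 × 545.15) = 14.63 mol
n(O2) = 880 / 32.00 = 27.50 mol
For 14.63 mol N2, stoichiometry requires (1/1) × 14.63 = 14.63 mol O2; 27.50 mol is available, so N2 is limiting.
n(NO) = (2/1) × 14.63 = 29.26 mol
V(NO) = nRT/P = 29.26 × 62.36 × 466.15 / 280 = 3038 L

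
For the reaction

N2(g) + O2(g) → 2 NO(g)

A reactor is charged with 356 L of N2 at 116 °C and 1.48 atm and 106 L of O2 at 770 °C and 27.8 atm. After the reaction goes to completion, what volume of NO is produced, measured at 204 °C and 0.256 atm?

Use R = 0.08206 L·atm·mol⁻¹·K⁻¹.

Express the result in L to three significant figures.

5050 L

n(N2) = PV/RT = (1.48 × 356) / (0.08206 × 389.15) = 16.50 mol
n(O2) = PV/RT = (27.8 × 106) / (0.08206 × 1043.15) = 34.42 mol
For 16.50 mol N2, stoichiometry requires (1/1) × 16.50 = 16.50 mol O2; 34.42 mol is available, so N2 is limiting.
n(NO) = (2/1) × 16.50 = 33.00 mol
V(NO) = nRT/P = 33.00 × 0.08206 × 477.15 / 0.256 = 5047 L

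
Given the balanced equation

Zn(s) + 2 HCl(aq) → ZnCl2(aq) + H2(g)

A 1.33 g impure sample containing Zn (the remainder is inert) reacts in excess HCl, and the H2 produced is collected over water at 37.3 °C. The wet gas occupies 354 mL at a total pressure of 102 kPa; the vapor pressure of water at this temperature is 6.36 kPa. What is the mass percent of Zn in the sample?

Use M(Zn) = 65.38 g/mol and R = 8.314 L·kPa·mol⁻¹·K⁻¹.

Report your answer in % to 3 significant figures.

64.5 %

P(H2) = 102 − 6.36 = 95.64 kPa
n(H2) = PV/RT = (95.64 × 0.3540) / (8.314 × 310.45) = 0.01312 mol
n(Zn) = (1/1) × 0.01312 = 0.01312 mol
m(Zn) = 0.01312 × 65.38 = 0.8578 g
%Zn = 0.8578 / 1.33 × 100 = 64.50%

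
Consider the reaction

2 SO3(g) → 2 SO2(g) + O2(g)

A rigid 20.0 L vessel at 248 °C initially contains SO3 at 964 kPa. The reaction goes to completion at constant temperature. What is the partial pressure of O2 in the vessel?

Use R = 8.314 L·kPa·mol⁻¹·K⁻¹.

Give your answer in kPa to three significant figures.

n(SO3)₀ = PV/RT = (964 × 20.0) / (8.314 × 521.15) = 4.450 mol
n(O2) = (1/2) × 4.450 = 2.225 mol
P(O2) = nRT/V = 2.225 × 8.314 × 521.15 / 20.0 = 482.0 kPa

482 kPa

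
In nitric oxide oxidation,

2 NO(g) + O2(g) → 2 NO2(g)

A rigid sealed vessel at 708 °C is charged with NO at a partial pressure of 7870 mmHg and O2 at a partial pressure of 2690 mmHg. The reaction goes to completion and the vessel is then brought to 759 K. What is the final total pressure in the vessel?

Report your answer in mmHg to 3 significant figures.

6090 mmHg

At constant V, partial pressures at 708 °C are proportional to moles, so apply stoichiometry directly to pressures.
P(O2) required for 7870 mmHg of NO = (1/2) × 7870 = 3935 mmHg; available 2690 mmHg, so O2 is limiting.
P(NO) remaining = 7870 − (2/1) × 2690 = 2490 mmHg
P(gaseous products) = (2)/1 × 2690 = 5380 mmHg
P_total at 708 °C = 2490 + 5380 = 7870 mmHg
Scaling to 759 K: P = 7870 × 759/981.15 = 6088 mmHg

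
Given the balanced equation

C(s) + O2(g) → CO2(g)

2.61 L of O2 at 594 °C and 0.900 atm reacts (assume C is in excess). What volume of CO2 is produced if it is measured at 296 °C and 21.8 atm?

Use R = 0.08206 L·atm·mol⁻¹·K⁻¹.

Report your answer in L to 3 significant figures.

0.0707 L

n(O2) = PV/RT = (0.900 × 2.61) / (0.08206 × 867.15) = 0.03301 mol
n(CO2) = (1/1) × 0.03301 = 0.03301 mol
V = nRT/P = 0.03301 × 0.08206 × 569.15 / 21.8 = 0.07072 L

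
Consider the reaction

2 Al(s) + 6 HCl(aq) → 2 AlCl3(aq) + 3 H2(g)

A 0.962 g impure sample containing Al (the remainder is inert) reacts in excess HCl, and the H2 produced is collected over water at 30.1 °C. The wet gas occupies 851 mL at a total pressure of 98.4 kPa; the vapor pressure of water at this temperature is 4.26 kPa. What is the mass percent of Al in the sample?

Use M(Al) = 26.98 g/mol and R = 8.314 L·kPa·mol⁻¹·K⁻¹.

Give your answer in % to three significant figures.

P(H2) = 98.4 − 4.26 = 94.14 kPa
n(H2) = PV/RT = (94.14 × 0.8510) / (8.314 × 303.25) = 0.03178 mol
n(Al) = (2/3) × 0.03178 = 0.02119 mol
m(Al) = 0.02119 × 26.98 = 0.5717 g
%Al = 0.5717 / 0.962 × 100 = 59.43%

59.4 %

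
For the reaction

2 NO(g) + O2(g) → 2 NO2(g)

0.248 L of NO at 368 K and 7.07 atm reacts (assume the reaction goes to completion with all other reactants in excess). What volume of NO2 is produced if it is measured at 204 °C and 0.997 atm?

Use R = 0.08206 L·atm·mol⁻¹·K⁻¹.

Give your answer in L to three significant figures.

n(NO) = PV/RT = (7.07 × 0.248) / (0.08206 × 368) = 0.05806 mol
n(NO2) = (2/2) × 0.05806 = 0.05806 mol
V = nRT/P = 0.05806 × 0.08206 × 477.15 / 0.997 = 2.280 L

2.28 L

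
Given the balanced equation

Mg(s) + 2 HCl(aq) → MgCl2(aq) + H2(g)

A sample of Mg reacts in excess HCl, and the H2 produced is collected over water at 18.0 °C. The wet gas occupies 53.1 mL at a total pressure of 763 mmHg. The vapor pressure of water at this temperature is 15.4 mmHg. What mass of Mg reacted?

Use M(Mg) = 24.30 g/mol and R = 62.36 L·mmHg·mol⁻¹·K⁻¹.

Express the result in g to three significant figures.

0.0531 g

P(H2) = 763 − 15.4 = 747.6 mmHg
n(H2) = PV/RT = (747.6 × 0.05310) / (62.36 × 291.15) = 0.002186 mol
n(Mg) = (1/1) × 0.002186 = 0.002186 mol
m(Mg) = 0.002186 × 24.30 = 0.05312 g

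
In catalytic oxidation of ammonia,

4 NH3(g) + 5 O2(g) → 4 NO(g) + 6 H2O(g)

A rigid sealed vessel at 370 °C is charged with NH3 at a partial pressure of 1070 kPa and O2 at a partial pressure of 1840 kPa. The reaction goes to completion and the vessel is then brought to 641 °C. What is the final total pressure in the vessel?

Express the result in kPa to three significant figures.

Because the vessel is rigid and T is held at 370 °C, work the stoichiometry in partial pressures (P_i = n_iRT/V).
P(O2) required for 1070 kPa of NH3 = (5/4) × 1070 = 1338 kPa; available 1840 kPa, so NH3 is limiting.
P(O2) remaining = 1840 − (5/4) × 1070 = 502.5 kPa
P(gaseous products) = (4+6)/4 × 1070 = 2675 kPa
P_total at 370 °C = 502.5 + 2675 = 3178 kPa
Scaling to 641 °C: P = 3178 × 914.15/643.15 = 4517 kPa

4520 kPa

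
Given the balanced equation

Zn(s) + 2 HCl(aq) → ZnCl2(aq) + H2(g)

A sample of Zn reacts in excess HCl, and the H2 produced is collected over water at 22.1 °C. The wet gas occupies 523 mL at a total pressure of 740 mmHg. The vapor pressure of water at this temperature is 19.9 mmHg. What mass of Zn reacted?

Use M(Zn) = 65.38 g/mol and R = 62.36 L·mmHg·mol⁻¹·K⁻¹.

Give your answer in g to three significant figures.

P(H2) = 740 − 19.9 = 720.1 mmHg
n(H2) = PV/RT = (720.1 × 0.5230) / (62.36 × 295.25) = 0.02045 mol
n(Zn) = (1/1) × 0.02045 = 0.02045 mol
m(Zn) = 0.02045 × 65.38 = 1.337 g

1.34 g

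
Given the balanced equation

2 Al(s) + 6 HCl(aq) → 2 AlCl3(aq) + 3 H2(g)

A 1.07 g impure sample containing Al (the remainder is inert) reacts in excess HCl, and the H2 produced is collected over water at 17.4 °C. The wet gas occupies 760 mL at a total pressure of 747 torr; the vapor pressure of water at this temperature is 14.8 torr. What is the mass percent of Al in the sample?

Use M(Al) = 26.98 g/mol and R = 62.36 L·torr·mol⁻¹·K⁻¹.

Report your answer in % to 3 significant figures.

51.6 %

P(H2) = 747 − 14.8 = 732.2 torr
n(H2) = PV/RT = (732.2 × 0.7600) / (62.36 × 290.55) = 0.03071 mol
n(Al) = (2/3) × 0.03071 = 0.02047 mol
m(Al) = 0.02047 × 26.98 = 0.5523 g
%Al = 0.5523 / 1.07 × 100 = 51.62%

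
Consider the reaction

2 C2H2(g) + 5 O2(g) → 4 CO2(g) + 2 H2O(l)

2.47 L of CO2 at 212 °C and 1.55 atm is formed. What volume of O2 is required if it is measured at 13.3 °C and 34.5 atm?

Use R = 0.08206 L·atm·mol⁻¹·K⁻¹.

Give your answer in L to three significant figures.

0.0819 L

n(CO2) = PV/RT = (1.55 × 2.47) / (0.08206 × 485.15) = 0.09617 mol
n(O2) = (5/4) × 0.09617 = 0.1202 mol
V = nRT/P = 0.1202 × 0.08206 × 286.45 / 34.5 = 0.08190 L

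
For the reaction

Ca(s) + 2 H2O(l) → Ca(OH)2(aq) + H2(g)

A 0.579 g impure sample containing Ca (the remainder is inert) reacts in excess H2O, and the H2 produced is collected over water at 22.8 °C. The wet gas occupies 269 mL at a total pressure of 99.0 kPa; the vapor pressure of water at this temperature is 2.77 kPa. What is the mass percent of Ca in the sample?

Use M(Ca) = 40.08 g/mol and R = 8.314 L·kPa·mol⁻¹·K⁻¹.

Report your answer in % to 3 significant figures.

72.8 %

P(H2) = 99.0 − 2.77 = 96.23 kPa
n(H2) = PV/RT = (96.23 × 0.2690) / (8.314 × 295.95) = 0.01052 mol
n(Ca) = (1/1) × 0.01052 = 0.01052 mol
m(Ca) = 0.01052 × 40.08 = 0.4216 g
%Ca = 0.4216 / 0.579 × 100 = 72.82%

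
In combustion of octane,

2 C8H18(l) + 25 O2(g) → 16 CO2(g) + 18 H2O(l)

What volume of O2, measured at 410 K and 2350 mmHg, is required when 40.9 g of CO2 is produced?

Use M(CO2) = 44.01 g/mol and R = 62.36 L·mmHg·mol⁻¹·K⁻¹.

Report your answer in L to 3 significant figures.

15.8 L

n(CO2) = 40.90 / 44.01 = 0.9293 mol
n(O2) = (25/16) × 0.9293 = 1.452 mol
V = nRT/P = 1.452 × 62.36 × 410 / 2350 = 15.80 L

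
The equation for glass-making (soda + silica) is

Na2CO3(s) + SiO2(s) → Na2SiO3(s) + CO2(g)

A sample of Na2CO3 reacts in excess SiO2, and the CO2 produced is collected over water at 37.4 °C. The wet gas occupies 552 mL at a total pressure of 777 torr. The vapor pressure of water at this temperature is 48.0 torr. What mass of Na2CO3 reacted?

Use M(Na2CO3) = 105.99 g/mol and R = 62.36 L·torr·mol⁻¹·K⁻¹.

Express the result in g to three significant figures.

P(CO2) = 777 − 48.0 = 729.0 torr
n(CO2) = PV/RT = (729.0 × 0.5520) / (62.36 × 310.55) = 0.02078 mol
n(Na2CO3) = (1/1) × 0.02078 = 0.02078 mol
m(Na2CO3) = 0.02078 × 105.99 = 2.202 g

2.20 g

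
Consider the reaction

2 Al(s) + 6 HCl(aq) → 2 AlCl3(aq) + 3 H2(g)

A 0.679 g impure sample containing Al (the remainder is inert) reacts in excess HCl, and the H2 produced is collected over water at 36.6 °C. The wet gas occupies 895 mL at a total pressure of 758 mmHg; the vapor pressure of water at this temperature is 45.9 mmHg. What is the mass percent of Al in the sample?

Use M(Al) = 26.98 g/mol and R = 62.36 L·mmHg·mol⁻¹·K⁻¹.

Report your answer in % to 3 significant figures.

P(H2) = 758 − 45.9 = 712.1 mmHg
n(H2) = PV/RT = (712.1 × 0.8950) / (62.36 × 309.75) = 0.03299 mol
n(Al) = (2/3) × 0.03299 = 0.02199 mol
m(Al) = 0.02199 × 26.98 = 0.5933 g
%Al = 0.5933 / 0.679 × 100 = 87.38%

87.4 %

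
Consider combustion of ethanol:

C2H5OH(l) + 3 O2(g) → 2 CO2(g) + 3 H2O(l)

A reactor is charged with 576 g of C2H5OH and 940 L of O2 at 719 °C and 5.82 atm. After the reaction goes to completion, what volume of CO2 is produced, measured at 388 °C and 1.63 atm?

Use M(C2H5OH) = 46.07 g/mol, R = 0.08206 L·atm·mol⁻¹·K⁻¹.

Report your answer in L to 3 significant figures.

832 L

n(C2H5OH) = 576 / 46.07 = 12.50 mol
n(O2) = PV/RT = (5.82 × 940) / (0.08206 × 992.15) = 67.20 mol
For 12.50 mol C2H5OH, stoichiometry requires (3/1) × 12.50 = 37.50 mol O2; 67.20 mol is available, so C2H5OH is limiting.
n(CO2) = (2/1) × 12.50 = 25.00 mol
V(CO2) = nRT/P = 25.00 × 0.08206 × 661.15 / 1.63 = 832.1 L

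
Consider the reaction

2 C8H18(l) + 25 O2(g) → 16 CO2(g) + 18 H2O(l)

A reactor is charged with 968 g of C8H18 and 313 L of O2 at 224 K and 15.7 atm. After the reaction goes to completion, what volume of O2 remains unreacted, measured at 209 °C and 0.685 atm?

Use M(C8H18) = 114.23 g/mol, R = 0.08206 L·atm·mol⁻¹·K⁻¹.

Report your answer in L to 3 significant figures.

9320 L

n(C8H18) = 968 / 114.23 = 8.474 mol
n(O2) = PV/RT = (15.7 × 313) / (0.08206 × 224) = 267.3 mol
For 8.474 mol C8H18, stoichiometry requires (25/2) × 8.474 = 105.9 mol O2; 267.3 mol is available, so C8H18 is limiting.
n(O2) consumed = (25/2) × 8.474 = 105.9 mol; remaining = 267.3 − 105.9 = 161.4 mol
V(O2) = nRT/P = 161.4 × 0.08206 × 482.15 / 0.685 = 9322 L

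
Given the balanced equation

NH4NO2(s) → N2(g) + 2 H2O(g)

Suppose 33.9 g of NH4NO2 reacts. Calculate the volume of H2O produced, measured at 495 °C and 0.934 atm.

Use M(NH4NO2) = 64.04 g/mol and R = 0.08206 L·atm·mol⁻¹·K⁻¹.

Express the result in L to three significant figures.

71.5 L

n(NH4NO2) = 33.90 / 64.04 = 0.5294 mol
n(H2O) = (2/1) × 0.5294 = 1.059 mol
V = nRT/P = 1.059 × 0.08206 × 768.15 / 0.934 = 71.47 L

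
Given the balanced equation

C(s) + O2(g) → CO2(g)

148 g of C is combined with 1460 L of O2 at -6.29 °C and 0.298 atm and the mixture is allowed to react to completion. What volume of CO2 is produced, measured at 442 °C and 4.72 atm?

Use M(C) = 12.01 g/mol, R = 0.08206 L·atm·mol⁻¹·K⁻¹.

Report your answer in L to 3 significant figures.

153 L

n(C) = 148 / 12.01 = 12.32 mol
n(O2) = PV/RT = (0.298 × 1460) / (0.08206 × 266.86) = 19.87 mol
For 12.32 mol C, stoichiometry requires (1/1) × 12.32 = 12.32 mol O2; 19.87 mol is available, so C is limiting.
n(CO2) = (1/1) × 12.32 = 12.32 mol
V(CO2) = nRT/P = 12.32 × 0.08206 × 715.15 / 4.72 = 153.2 L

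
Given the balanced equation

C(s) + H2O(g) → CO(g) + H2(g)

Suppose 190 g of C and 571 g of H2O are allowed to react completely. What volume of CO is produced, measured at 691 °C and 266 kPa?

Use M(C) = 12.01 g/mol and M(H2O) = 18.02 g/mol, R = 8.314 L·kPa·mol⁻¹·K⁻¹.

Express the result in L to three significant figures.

n(C) = 190 / 12.01 = 15.82 mol
n(H2O) = 571 / 18.02 = 31.69 mol
For 15.82 mol C, stoichiometry requires (1/1) × 15.82 = 15.82 mol H2O; 31.69 mol is available, so C is limiting.
n(CO) = (1/1) × 15.82 = 15.82 mol
V(CO) = nRT/P = 15.82 × 8.314 × 964.15 / 266 = 476.7 L

477 L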